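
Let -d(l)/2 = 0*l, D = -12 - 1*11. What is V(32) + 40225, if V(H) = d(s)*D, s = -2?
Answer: 40225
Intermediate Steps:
D = -23 (D = -12 - 11 = -23)
d(l) = 0 (d(l) = -0*l = -2*0 = 0)
V(H) = 0 (V(H) = 0*(-23) = 0)
V(32) + 40225 = 0 + 40225 = 40225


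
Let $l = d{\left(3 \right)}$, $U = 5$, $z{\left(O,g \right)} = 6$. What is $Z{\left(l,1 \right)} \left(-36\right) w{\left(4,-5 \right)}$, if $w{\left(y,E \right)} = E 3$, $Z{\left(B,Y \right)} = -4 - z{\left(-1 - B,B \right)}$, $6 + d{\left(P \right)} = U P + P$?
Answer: $-5400$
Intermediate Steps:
$d{\left(P \right)} = -6 + 6 P$ ($d{\left(P \right)} = -6 + \left(5 P + P\right) = -6 + 6 P$)
$l = 12$ ($l = -6 + 6 \cdot 3 = -6 + 18 = 12$)
$Z{\left(B,Y \right)} = -10$ ($Z{\left(B,Y \right)} = -4 - 6 = -10$)
$w{\left(y,E \right)} = 3 E$
$Z{\left(l,1 \right)} \left(-36\right) w{\left(4,-5 \right)} = \left(-10\right) \left(-36\right) 3 \left(-5\right) = 360 \left(-15\right) = -5400$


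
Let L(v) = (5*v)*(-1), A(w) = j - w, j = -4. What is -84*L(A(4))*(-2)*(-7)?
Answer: -47040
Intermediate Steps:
A(w) = -4 - w
L(v) = -5*v
-84*L(A(4))*(-2)*(-7) = -84*-5*(-4 - 1*4)*(-2)*(-7) = -84*-5*(-4 - 4)*(-2)*(-7) = -84*-5*(-8)*(-2)*(-7) = -84*40*(-2)*(-7) = -(-6720)*(-7) = -84*560 = -47040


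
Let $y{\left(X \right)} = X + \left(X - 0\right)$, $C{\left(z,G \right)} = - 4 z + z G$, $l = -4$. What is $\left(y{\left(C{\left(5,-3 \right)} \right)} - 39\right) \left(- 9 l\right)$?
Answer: $-3924$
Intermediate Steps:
$C{\left(z,G \right)} = - 4 z + G z$
$y{\left(X \right)} = 2 X$ ($y{\left(X \right)} = X + \left(X + 0\right) = X + X = 2 X$)
$\left(y{\left(C{\left(5,-3 \right)} \right)} - 39\right) \left(- 9 l\right) = \left(2 \cdot 5 \left(-4 - 3\right) - 39\right) \left(\left(-9\right) \left(-4\right)\right) = \left(2 \cdot 5 \left(-7\right) - 39\right) 36 = \left(2 \left(-35\right) - 39\right) 36 = \left(-70 - 39\right) 36 = \left(-109\right) 36 = -3924$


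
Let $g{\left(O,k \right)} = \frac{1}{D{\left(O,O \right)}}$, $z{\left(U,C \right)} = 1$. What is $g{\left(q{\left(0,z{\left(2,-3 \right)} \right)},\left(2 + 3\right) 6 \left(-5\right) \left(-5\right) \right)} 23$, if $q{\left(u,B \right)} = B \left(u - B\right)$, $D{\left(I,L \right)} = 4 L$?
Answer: $- \frac{23}{4} \approx -5.75$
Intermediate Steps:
$g{\left(O,k \right)} = \frac{1}{4 O}$
$g{\left(q{\left(0,z{\left(2,-3 \right)} \right)},\left(2 + 3\right) 6 \left(-5\right) \left(-5\right) \right)} 23 = \frac{1}{4 \cdot 1 \left(0 - 1\right)} 23 = \frac{1}{4 \cdot 1 \left(-1\right)} 23 = \frac{1}{4 \left(-1\right)} 23 = \frac{1}{4} \left(-1\right) 23 = \left(- \frac{1}{4}\right) 23 = - \frac{23}{4}$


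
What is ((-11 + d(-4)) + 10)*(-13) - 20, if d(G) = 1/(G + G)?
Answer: -43/8 ≈ -5.3750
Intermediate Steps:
d(G) = 1/(2*G)
((-11 + d(-4)) + 10)*(-13) - 20 = ((-11 + (½)/(-4)) + 10)*(-13) - 20 = ((-11 + (½)*(-¼)) + 10)*(-13) - 20 = ((-11 - ⅛) + 10)*(-13) - 20 = (-89/8 + 10)*(-13) - 20 = -9/8*(-13) - 20 = 117/8 - 20 = -43/8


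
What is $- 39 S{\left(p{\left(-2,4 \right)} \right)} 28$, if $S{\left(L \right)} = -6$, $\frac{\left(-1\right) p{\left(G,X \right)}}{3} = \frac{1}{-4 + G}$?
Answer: $6552$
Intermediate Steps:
$p{\left(G,X \right)} = - \frac{3}{-4 + G}$
$- 39 S{\left(p{\left(-2,4 \right)} \right)} 28 = \left(-39\right) \left(-6\right) 28 = 234 \cdot 28 = 6552$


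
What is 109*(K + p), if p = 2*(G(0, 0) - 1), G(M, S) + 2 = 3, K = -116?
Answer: -12644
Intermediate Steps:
G(M, S) = 1 (G(M, S) = -2 + 3 = 1)
p = 0 (p = 2*(1 - 1) = 2*0 = 0)
109*(K + p) = 109*(-116 + 0) = 109*(-116) = -12644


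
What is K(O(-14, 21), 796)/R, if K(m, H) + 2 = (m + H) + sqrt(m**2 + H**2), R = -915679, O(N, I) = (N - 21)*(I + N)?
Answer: -549/915679 - sqrt(693641)/915679 ≈ -0.0015091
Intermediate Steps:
O(N, I) = (-21 + N)*(I + N)
K(m, H) = -2 + H + m + sqrt(H**2 + m**2) (K(m, H) = -2 + ((m + H) + sqrt(m**2 + H**2)) = -2 + ((H + m) + sqrt(H**2 + m**2)) = -2 + (H + m + sqrt(H**2 + m**2)) = -2 + H + m + sqrt(H**2 + m**2))
K(O(-14, 21), 796)/R = (-2 + 796 + ((-14)**2 - 21*21 - 21*(-14) + 21*(-14)) + sqrt(796**2 + ((-14)**2 - 21*21 - 21*(-14) + 21*(-14))**2))/(-915679) = (-2 + 796 + (196 - 441 + 294 - 294) + sqrt(633616 + (196 - 441 + 294 - 294)**2))*(-1/915679) = (-2 + 796 - 245 + sqrt(633616 + (-245)**2))*(-1/915679) = (-2 + 796 - 245 + sqrt(633616 + 60025))*(-1/915679) = (-2 + 796 - 245 + sqrt(693641))*(-1/915679) = (549 + sqrt(693641))*(-1/915679) = -549/915679 - sqrt(693641)/915679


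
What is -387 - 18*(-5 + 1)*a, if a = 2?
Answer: -243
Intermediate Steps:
-387 - 18*(-5 + 1)*a = -387 - 18*(-5 + 1)*2 = -387 - (-72)*2 = -387 - 18*(-8) = -387 + 144 = -243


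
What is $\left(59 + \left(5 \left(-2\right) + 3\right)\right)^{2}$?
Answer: $2704$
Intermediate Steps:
$\left(59 + \left(5 \left(-2\right) + 3\right)\right)^{2} = \left(59 + \left(-10 + 3\right)\right)^{2} = \left(59 - 7\right)^{2} = 52^{2} = 2704$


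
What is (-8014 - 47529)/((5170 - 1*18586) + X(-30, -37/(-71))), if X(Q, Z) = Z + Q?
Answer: 3943553/954629 ≈ 4.1310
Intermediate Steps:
X(Q, Z) = Q + Z
(-8014 - 47529)/((5170 - 1*18586) + X(-30, -37/(-71))) = (-8014 - 47529)/((5170 - 1*18586) + (-30 - 37/(-71))) = -55543/((5170 - 18586) + (-30 - 37*(-1/71))) = -55543/(-13416 + (-30 + 37/71)) = -55543/(-13416 - 2093/71) = -55543/(-954629/71) = -55543*(-71/954629) = 3943553/954629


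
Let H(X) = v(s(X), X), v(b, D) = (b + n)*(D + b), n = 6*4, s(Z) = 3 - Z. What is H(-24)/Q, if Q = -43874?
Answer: -153/43874 ≈ -0.0034873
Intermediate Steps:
n = 24
v(b, D) = (24 + b)*(D + b) (v(b, D) = (b + 24)*(D + b) = (24 + b)*(D + b))
H(X) = 72 + (3 - X)**2 + X*(3 - X) (H(X) = (3 - X)**2 + 24*X + 24*(3 - X) + X*(3 - X) = (3 - X)**2 + 24*X + (72 - 24*X) + X*(3 - X) = 72 + (3 - X)**2 + X*(3 - X))
H(-24)/Q = (81 - 3*(-24))/(-43874) = (81 + 72)*(-1/43874) = 153*(-1/43874) = -153/43874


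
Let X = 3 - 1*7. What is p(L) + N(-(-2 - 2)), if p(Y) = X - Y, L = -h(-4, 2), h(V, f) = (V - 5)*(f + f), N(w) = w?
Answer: -36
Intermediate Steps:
X = -4 (X = 3 - 7 = -4)
h(V, f) = 2*f*(-5 + V) (h(V, f) = (-5 + V)*(2*f) = 2*f*(-5 + V))
L = 36 (L = -2*2*(-5 - 4) = -2*2*(-9) = -1*(-36) = 36)
p(Y) = -4 - Y
p(L) + N(-(-2 - 2)) = (-4 - 1*36) - (-2 - 2) = (-4 - 36) - 1*(-4) = -40 + 4 = -36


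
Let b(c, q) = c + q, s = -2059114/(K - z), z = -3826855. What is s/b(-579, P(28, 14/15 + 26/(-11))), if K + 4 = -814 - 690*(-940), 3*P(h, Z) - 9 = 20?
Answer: 3088671/3821339998 ≈ 0.00080827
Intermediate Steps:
P(h, Z) = 29/3 (P(h, Z) = 3 + (⅓)*20 = 3 + 20/3 = 29/3)
K = 647782 (K = -4 + (-814 - 690*(-940)) = -4 + (-814 + 648600) = -4 + 647786 = 647782)
s = -2059114/4474637 (s = -2059114/(647782 - 1*(-3826855)) = -2059114/(647782 + 3826855) = -2059114/4474637 ≈ -0.46017)
s/b(-579, P(28, 14/15 + 26/(-11))) = -2059114/(4474637*(-579 + 29/3)) = -2059114/(4474637*(-1708/3)) = -2059114/4474637*(-3/1708) = 3088671/3821339998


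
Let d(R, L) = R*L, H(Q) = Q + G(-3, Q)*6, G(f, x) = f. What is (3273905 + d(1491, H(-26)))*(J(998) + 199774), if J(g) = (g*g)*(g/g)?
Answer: 3836415753178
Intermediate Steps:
H(Q) = -18 + Q (H(Q) = Q - 3*6 = Q - 18 = -18 + Q)
d(R, L) = L*R
J(g) = g² (J(g) = g²*1 = g²)
(3273905 + d(1491, H(-26)))*(J(998) + 199774) = (3273905 + (-18 - 26)*1491)*(998² + 199774) = (3273905 - 44*1491)*(996004 + 199774) = (3273905 - 65604)*1195778 = 3208301*1195778 = 3836415753178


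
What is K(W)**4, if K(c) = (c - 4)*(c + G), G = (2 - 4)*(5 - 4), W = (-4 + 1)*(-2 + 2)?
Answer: 4096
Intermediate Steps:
W = 0 (W = -3*0 = 0)
G = -2 (G = -2*1 = -2)
K(c) = (-4 + c)*(-2 + c) (K(c) = (c - 4)*(c - 2) = (-4 + c)*(-2 + c))
K(W)**4 = (8 + 0**2 - 6*0)**4 = (8 + 0 + 0)**4 = 8**4 = 4096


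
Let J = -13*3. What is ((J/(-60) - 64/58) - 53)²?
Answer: 961186009/336400 ≈ 2857.3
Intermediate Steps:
J = -39
((J/(-60) - 64/58) - 53)² = ((-39/(-60) - 64/58) - 53)² = ((-39*(-1/60) - 64*1/58) - 53)² = ((13/20 - 32/29) - 53)² = (-263/580 - 53)² = (-31003/580)² = 961186009/336400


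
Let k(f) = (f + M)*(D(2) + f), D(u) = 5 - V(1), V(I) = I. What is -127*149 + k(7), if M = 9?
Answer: -18747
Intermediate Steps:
D(u) = 4 (D(u) = 5 - 1*1 = 5 - 1 = 4)
k(f) = (4 + f)*(9 + f) (k(f) = (f + 9)*(4 + f) = (9 + f)*(4 + f) = (4 + f)*(9 + f))
-127*149 + k(7) = -127*149 + (36 + 7² + 13*7) = -18923 + (36 + 49 + 91) = -18923 + 176 = -18747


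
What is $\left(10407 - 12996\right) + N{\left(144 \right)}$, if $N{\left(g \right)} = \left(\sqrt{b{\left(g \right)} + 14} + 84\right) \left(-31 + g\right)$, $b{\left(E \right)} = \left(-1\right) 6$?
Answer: $6903 + 226 \sqrt{2} \approx 7222.6$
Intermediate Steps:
$b{\left(E \right)} = -6$
$N{\left(g \right)} = \left(-31 + g\right) \left(84 + 2 \sqrt{2}\right)$ ($N{\left(g \right)} = \left(\sqrt{-6 + 14} + 84\right) \left(-31 + g\right) = \left(\sqrt{8} + 84\right) \left(-31 + g\right) = \left(2 \sqrt{2} + 84\right) \left(-31 + g\right) = \left(84 + 2 \sqrt{2}\right) \left(-31 + g\right) = \left(-31 + g\right) \left(84 + 2 \sqrt{2}\right)$)
$\left(10407 - 12996\right) + N{\left(144 \right)} = \left(10407 - 12996\right) + \left(-2604 - 62 \sqrt{2} + 84 \cdot 144 + 2 \cdot 144 \sqrt{2}\right) = -2589 + \left(-2604 - 62 \sqrt{2} + 12096 + 288 \sqrt{2}\right) = -2589 + \left(9492 + 226 \sqrt{2}\right) = 6903 + 226 \sqrt{2}$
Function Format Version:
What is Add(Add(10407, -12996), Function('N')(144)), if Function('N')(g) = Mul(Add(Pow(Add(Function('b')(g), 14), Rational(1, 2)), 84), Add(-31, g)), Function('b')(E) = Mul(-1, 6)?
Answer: Add(6903, Mul(226, Pow(2, Rational(1, 2)))) ≈ 7222.6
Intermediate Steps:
Function('b')(E) = -6
Function('N')(g) = Mul(Add(-31, g), Add(84, Mul(2, Pow(2, Rational(1, 2))))) (Function('N')(g) = Mul(Add(Pow(Add(-6, 14), Rational(1, 2)), 84), Add(-31, g)) = Mul(Add(Pow(8, Rational(1, 2)), 84), Add(-31, g)) = Mul(Add(Mul(2, Pow(2, Rational(1, 2))), 84), Add(-31, g)) = Mul(Add(84, Mul(2, Pow(2, Rational(1, 2)))), Add(-31, g)) = Mul(Add(-31, g), Add(84, Mul(2, Pow(2, Rational(1, 2))))))
Add(Add(10407, -12996), Function('N')(144)) = Add(Add(10407, -12996), Add(-2604, Mul(-62, Pow(2, Rational(1, 2))), Mul(84, 144), Mul(2, 144, Pow(2, Rational(1, 2))))) = Add(-2589, Add(-2604, Mul(-62, Pow(2, Rational(1, 2))), 12096, Mul(288, Pow(2, Rational(1, 2))))) = Add(-2589, Add(9492, Mul(226, Pow(2, Rational(1, 2))))) = Add(6903, Mul(226, Pow(2, Rational(1, 2))))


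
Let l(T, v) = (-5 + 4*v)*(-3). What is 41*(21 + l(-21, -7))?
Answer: 4920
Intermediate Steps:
l(T, v) = 15 - 12*v
41*(21 + l(-21, -7)) = 41*(21 + (15 - 12*(-7))) = 41*(21 + (15 + 84)) = 41*(21 + 99) = 41*120 = 4920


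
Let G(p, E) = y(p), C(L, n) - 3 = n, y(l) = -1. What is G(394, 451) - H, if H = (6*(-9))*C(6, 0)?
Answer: 161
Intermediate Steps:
C(L, n) = 3 + n
G(p, E) = -1
H = -162 (H = (6*(-9))*(3 + 0) = -54*3 = -162)
G(394, 451) - H = -1 - 1*(-162) = -1 + 162 = 161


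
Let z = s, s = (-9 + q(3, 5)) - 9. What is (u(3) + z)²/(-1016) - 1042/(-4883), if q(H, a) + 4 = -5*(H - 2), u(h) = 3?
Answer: -219242/620141 ≈ -0.35354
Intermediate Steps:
q(H, a) = 6 - 5*H (q(H, a) = -4 - 5*(H - 2) = -4 - 5*(-2 + H) = -4 + (10 - 5*H) = 6 - 5*H)
s = -27 (s = (-9 + (6 - 5*3)) - 9 = (-9 + (6 - 15)) - 9 = (-9 - 9) - 9 = -18 - 9 = -27)
z = -27
(u(3) + z)²/(-1016) - 1042/(-4883) = (3 - 27)²/(-1016) - 1042/(-4883) = (-24)²*(-1/1016) - 1042*(-1/4883) = 576*(-1/1016) + 1042/4883 = -72/127 + 1042/4883 = -219242/620141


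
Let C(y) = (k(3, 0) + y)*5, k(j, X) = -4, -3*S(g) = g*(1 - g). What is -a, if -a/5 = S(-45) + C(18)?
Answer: 3800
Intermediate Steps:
S(g) = -g*(1 - g)/3
C(y) = -20 + 5*y (C(y) = (-4 + y)*5 = -20 + 5*y)
a = -3800 (a = -5*((⅓)*(-45)*(-1 - 45) + (-20 + 5*18)) = -5*((⅓)*(-45)*(-46) + (-20 + 90)) = -5*(690 + 70) = -5*760 = -3800)
-a = -1*(-3800) = 3800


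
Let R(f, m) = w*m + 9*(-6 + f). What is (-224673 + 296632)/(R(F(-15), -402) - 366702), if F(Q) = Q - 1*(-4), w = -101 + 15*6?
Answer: -71959/362433 ≈ -0.19854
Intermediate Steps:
w = -11 (w = -101 + 90 = -11)
F(Q) = 4 + Q (F(Q) = Q + 4 = 4 + Q)
R(f, m) = -54 - 11*m + 9*f (R(f, m) = -11*m + 9*(-6 + f) = -11*m + (-54 + 9*f) = -54 - 11*m + 9*f)
(-224673 + 296632)/(R(F(-15), -402) - 366702) = (-224673 + 296632)/((-54 - 11*(-402) + 9*(4 - 15)) - 366702) = 71959/((-54 + 4422 + 9*(-11)) - 366702) = 71959/((-54 + 4422 - 99) - 366702) = 71959/(4269 - 366702) = 71959/(-362433) = 71959*(-1/362433) = -71959/362433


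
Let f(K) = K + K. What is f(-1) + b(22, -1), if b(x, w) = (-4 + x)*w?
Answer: -20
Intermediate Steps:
f(K) = 2*K
b(x, w) = w*(-4 + x)
f(-1) + b(22, -1) = 2*(-1) - (-4 + 22) = -2 - 1*18 = -2 - 18 = -20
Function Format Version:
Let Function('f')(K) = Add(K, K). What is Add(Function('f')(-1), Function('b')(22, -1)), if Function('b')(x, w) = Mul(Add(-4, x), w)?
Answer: -20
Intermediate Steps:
Function('f')(K) = Mul(2, K)
Function('b')(x, w) = Mul(w, Add(-4, x))
Add(Function('f')(-1), Function('b')(22, -1)) = Add(Mul(2, -1), Mul(-1, Add(-4, 22))) = Add(-2, Mul(-1, 18)) = Add(-2, -18) = -20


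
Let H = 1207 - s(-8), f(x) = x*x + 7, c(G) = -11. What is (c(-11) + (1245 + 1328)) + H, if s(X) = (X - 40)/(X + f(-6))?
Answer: 131963/35 ≈ 3770.4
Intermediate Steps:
f(x) = 7 + x² (f(x) = x² + 7 = 7 + x²)
s(X) = (-40 + X)/(43 + X) (s(X) = (X - 40)/(X + (7 + (-6)²)) = (-40 + X)/(X + (7 + 36)) = (-40 + X)/(X + 43) = (-40 + X)/(43 + X))
H = 42293/35 (H = 1207 - (-40 - 8)/(43 - 8) = 1207 - (-48)/35 = 1207 - 1*(-48/35) = 1207 + 48/35 = 42293/35 ≈ 1208.4)
(c(-11) + (1245 + 1328)) + H = (-11 + (1245 + 1328)) + 42293/35 = (-11 + 2573) + 42293/35 = 2562 + 42293/35 = 131963/35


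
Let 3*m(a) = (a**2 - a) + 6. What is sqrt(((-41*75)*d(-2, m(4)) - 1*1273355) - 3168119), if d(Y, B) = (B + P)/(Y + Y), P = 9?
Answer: I*sqrt(17719771)/2 ≈ 2104.7*I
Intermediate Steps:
m(a) = 2 - a/3 + a**2/3 (m(a) = ((a**2 - a) + 6)/3 = (6 + a**2 - a)/3 = 2 - a/3 + a**2/3)
d(Y, B) = (9 + B)/(2*Y) (d(Y, B) = (B + 9)/(Y + Y) = (9 + B)/((2*Y)) = (9 + B)*(1/(2*Y)) = (9 + B)/(2*Y))
sqrt(((-41*75)*d(-2, m(4)) - 1*1273355) - 3168119) = sqrt(((-41*75)*((1/2)*(9 + (2 - 1/3*4 + (1/3)*4**2))/(-2)) - 1*1273355) - 3168119) = sqrt((-3075*(-1)*(9 + (2 - 4/3 + (1/3)*16))/(2*2) - 1273355) - 3168119) = sqrt((-3075*(-1)*(9 + (2 - 4/3 + 16/3))/(2*2) - 1273355) - 3168119) = sqrt((-3075*(-1)*(9 + 6)/(2*2) - 1273355) - 3168119) = sqrt((-3075*(-1)*15/(2*2) - 1273355) - 3168119) = sqrt((-3075*(-15/4) - 1273355) - 3168119) = sqrt((46125/4 - 1273355) - 3168119) = sqrt(-5047295/4 - 3168119) = sqrt(-17719771/4) = I*sqrt(17719771)/2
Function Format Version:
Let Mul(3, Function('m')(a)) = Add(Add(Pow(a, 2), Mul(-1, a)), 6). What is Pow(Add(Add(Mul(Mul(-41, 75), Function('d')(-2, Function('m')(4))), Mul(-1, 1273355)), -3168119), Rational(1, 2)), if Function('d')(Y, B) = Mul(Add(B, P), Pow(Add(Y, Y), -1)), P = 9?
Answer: Mul(Rational(1, 2), I, Pow(17719771, Rational(1, 2))) ≈ Mul(2104.7, I)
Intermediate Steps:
Function('m')(a) = Add(2, Mul(Rational(-1, 3), a), Mul(Rational(1, 3), Pow(a, 2))) (Function('m')(a) = Mul(Rational(1, 3), Add(Add(Pow(a, 2), Mul(-1, a)), 6)) = Mul(Rational(1, 3), Add(6, Pow(a, 2), Mul(-1, a))) = Add(2, Mul(Rational(-1, 3), a), Mul(Rational(1, 3), Pow(a, 2))))
Function('d')(Y, B) = Mul(Rational(1, 2), Pow(Y, -1), Add(9, B)) (Function('d')(Y, B) = Mul(Add(B, 9), Pow(Add(Y, Y), -1)) = Mul(Add(9, B), Pow(Mul(2, Y), -1)) = Mul(Add(9, B), Mul(Rational(1, 2), Pow(Y, -1))) = Mul(Rational(1, 2), Pow(Y, -1), Add(9, B)))
Pow(Add(Add(Mul(Mul(-41, 75), Function('d')(-2, Function('m')(4))), Mul(-1, 1273355)), -3168119), Rational(1, 2)) = Pow(Add(Add(Mul(Mul(-41, 75), Mul(Rational(1, 2), Pow(-2, -1), Add(9, Add(2, Mul(Rational(-1, 3), 4), Mul(Rational(1, 3), Pow(4, 2)))))), Mul(-1, 1273355)), -3168119), Rational(1, 2)) = Pow(Add(Add(Mul(-3075, Mul(Rational(1, 2), Rational(-1, 2), Add(9, Add(2, Rational(-4, 3), Mul(Rational(1, 3), 16))))), -1273355), -3168119), Rational(1, 2)) = Pow(Add(Add(Mul(-3075, Mul(Rational(1, 2), Rational(-1, 2), Add(9, Add(2, Rational(-4, 3), Rational(16, 3))))), -1273355), -3168119), Rational(1, 2)) = Pow(Add(Add(Mul(-3075, Mul(Rational(1, 2), Rational(-1, 2), Add(9, 6))), -1273355), -3168119), Rational(1, 2)) = Pow(Add(Add(Mul(-3075, Mul(Rational(1, 2), Rational(-1, 2), 15)), -1273355), -3168119), Rational(1, 2)) = Pow(Add(Add(Mul(-3075, Rational(-15, 4)), -1273355), -3168119), Rational(1, 2)) = Pow(Add(Add(Rational(46125, 4), -1273355), -3168119), Rational(1, 2)) = Pow(Add(Rational(-5047295, 4), -3168119), Rational(1, 2)) = Pow(Rational(-17719771, 4), Rational(1, 2)) = Mul(Rational(1, 2), I, Pow(17719771, Rational(1, 2)))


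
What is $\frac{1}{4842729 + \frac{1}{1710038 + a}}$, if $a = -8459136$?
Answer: $\frac{6749098}{32684052608441} \approx 2.065 \cdot 10^{-7}$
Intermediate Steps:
$\frac{1}{4842729 + \frac{1}{1710038 + a}} = \frac{1}{4842729 + \frac{1}{1710038 - 8459136}} = \frac{1}{4842729 + \frac{1}{-6749098}} = \frac{1}{4842729 - \frac{1}{6749098}} = \frac{1}{\frac{32684052608441}{6749098}} = \frac{6749098}{32684052608441}$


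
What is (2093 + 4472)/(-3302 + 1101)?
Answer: -6565/2201 ≈ -2.9827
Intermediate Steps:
(2093 + 4472)/(-3302 + 1101) = 6565/(-2201) = 6565*(-1/2201) = -6565/2201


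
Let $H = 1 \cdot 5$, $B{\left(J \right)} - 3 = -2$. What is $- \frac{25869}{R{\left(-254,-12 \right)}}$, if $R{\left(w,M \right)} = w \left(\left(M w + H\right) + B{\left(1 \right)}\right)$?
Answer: $\frac{8623}{258572} \approx 0.033349$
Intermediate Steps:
$B{\left(J \right)} = 1$ ($B{\left(J \right)} = 3 - 2 = 1$)
$H = 5$
$R{\left(w,M \right)} = w \left(6 + M w\right)$ ($R{\left(w,M \right)} = w \left(\left(M w + 5\right) + 1\right) = w \left(\left(5 + M w\right) + 1\right) = w \left(6 + M w\right)$)
$- \frac{25869}{R{\left(-254,-12 \right)}} = - \frac{25869}{\left(-254\right) \left(6 - -3048\right)} = - \frac{25869}{\left(-254\right) \left(6 + 3048\right)} = - \frac{25869}{\left(-254\right) 3054} = - \frac{25869}{-775716} = \left(-25869\right) \left(- \frac{1}{775716}\right) = \frac{8623}{258572}$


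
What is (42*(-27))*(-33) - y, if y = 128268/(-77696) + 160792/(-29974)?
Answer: 10895866615969/291107488 ≈ 37429.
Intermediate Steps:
y = -2042200033/291107488 (y = 128268*(-1/77696) + 160792*(-1/29974) = -32067/19424 - 80396/14987 = -2042200033/291107488 ≈ -7.0153)
(42*(-27))*(-33) - y = (42*(-27))*(-33) - 1*(-2042200033/291107488) = -1134*(-33) + 2042200033/291107488 = 37422 + 2042200033/291107488 = 10895866615969/291107488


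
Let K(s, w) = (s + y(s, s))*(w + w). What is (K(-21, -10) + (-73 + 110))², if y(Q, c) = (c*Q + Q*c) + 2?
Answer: 296631729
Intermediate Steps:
y(Q, c) = 2 + 2*Q*c (y(Q, c) = (Q*c + Q*c) + 2 = 2*Q*c + 2 = 2 + 2*Q*c)
K(s, w) = 2*w*(2 + s + 2*s²) (K(s, w) = (s + (2 + 2*s*s))*(w + w) = (s + (2 + 2*s²))*(2*w) = (2 + s + 2*s²)*(2*w) = 2*w*(2 + s + 2*s²))
(K(-21, -10) + (-73 + 110))² = (2*(-10)*(2 - 21 + 2*(-21)²) + (-73 + 110))² = (2*(-10)*(2 - 21 + 2*441) + 37)² = (2*(-10)*(2 - 21 + 882) + 37)² = (2*(-10)*863 + 37)² = (-17260 + 37)² = (-17223)² = 296631729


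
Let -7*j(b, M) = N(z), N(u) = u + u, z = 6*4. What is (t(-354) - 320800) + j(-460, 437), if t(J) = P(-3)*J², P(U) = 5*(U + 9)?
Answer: 24070712/7 ≈ 3.4387e+6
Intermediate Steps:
P(U) = 45 + 5*U (P(U) = 5*(9 + U) = 45 + 5*U)
z = 24
N(u) = 2*u
t(J) = 30*J² (t(J) = (45 + 5*(-3))*J² = (45 - 15)*J² = 30*J²)
j(b, M) = -48/7 (j(b, M) = -2*24/7 = -⅐*48 = -48/7)
(t(-354) - 320800) + j(-460, 437) = (30*(-354)² - 320800) - 48/7 = (30*125316 - 320800) - 48/7 = (3759480 - 320800) - 48/7 = 3438680 - 48/7 = 24070712/7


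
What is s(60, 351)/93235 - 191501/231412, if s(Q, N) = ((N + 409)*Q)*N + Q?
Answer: 737209439237/4315139564 ≈ 170.84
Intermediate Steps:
s(Q, N) = Q + N*Q*(409 + N) (s(Q, N) = ((409 + N)*Q)*N + Q = (Q*(409 + N))*N + Q = N*Q*(409 + N) + Q = Q + N*Q*(409 + N))
s(60, 351)/93235 - 191501/231412 = (60*(1 + 351² + 409*351))/93235 - 191501/231412 = (60*(1 + 123201 + 143559))*(1/93235) - 191501*1/231412 = (60*266761)*(1/93235) - 191501/231412 = 16005660*(1/93235) - 191501/231412 = 3201132/18647 - 191501/231412 = 737209439237/4315139564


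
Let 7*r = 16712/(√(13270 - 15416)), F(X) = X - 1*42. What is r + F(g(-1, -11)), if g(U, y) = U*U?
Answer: -41 - 8356*I*√2146/7511 ≈ -41.0 - 51.537*I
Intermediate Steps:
g(U, y) = U²
F(X) = -42 + X (F(X) = X - 42 = -42 + X)
r = -8356*I*√2146/7511 (r = (16712/(√(13270 - 15416)))/7 = (16712/(√(-2146)))/7 = (16712/((I*√2146)))/7 = (16712*(-I*√2146/2146))/7 = (-8356*I*√2146/1073)/7 = -8356*I*√2146/7511 ≈ -51.537*I)
r + F(g(-1, -11)) = -8356*I*√2146/7511 + (-42 + (-1)²) = -8356*I*√2146/7511 + (-42 + 1) = -8356*I*√2146/7511 - 41 = -41 - 8356*I*√2146/7511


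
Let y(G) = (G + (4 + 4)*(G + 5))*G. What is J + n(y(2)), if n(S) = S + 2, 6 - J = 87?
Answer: 37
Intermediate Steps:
J = -81 (J = 6 - 1*87 = 6 - 87 = -81)
y(G) = G*(40 + 9*G) (y(G) = (G + 8*(5 + G))*G = (G + (40 + 8*G))*G = (40 + 9*G)*G = G*(40 + 9*G))
n(S) = 2 + S
J + n(y(2)) = -81 + (2 + 2*(40 + 9*2)) = -81 + (2 + 2*(40 + 18)) = -81 + (2 + 2*58) = -81 + (2 + 116) = -81 + 118 = 37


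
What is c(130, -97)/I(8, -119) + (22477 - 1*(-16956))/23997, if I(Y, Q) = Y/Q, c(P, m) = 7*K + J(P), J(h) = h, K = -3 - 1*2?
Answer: -270970621/191976 ≈ -1411.5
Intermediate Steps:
K = -5 (K = -3 - 2 = -5)
c(P, m) = -35 + P (c(P, m) = 7*(-5) + P = -35 + P)
c(130, -97)/I(8, -119) + (22477 - 1*(-16956))/23997 = (-35 + 130)/((8/(-119))) + (22477 - 1*(-16956))/23997 = 95/((8*(-1/119))) + (22477 + 16956)*(1/23997) = 95/(-8/119) + 39433*(1/23997) = 95*(-119/8) + 39433/23997 = -11305/8 + 39433/23997 = -270970621/191976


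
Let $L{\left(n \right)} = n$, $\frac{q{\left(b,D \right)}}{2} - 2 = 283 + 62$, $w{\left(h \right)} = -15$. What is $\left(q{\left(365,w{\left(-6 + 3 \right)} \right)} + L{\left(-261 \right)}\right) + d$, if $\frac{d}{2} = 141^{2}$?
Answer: $40195$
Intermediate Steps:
$q{\left(b,D \right)} = 694$ ($q{\left(b,D \right)} = 4 + 2 \left(283 + 62\right) = 4 + 2 \cdot 345 = 4 + 690 = 694$)
$d = 39762$ ($d = 2 \cdot 141^{2} = 2 \cdot 19881 = 39762$)
$\left(q{\left(365,w{\left(-6 + 3 \right)} \right)} + L{\left(-261 \right)}\right) + d = \left(694 - 261\right) + 39762 = 433 + 39762 = 40195$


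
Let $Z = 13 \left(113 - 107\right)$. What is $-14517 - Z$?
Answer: $-14595$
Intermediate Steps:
$Z = 78$ ($Z = 13 \cdot 6 = 78$)
$-14517 - Z = -14517 - 78 = -14595$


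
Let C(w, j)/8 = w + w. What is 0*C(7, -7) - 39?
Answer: -39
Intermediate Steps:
C(w, j) = 16*w (C(w, j) = 8*(w + w) = 8*(2*w) = 16*w)
0*C(7, -7) - 39 = 0*(16*7) - 39 = 0*112 - 39 = 0 - 39 = -39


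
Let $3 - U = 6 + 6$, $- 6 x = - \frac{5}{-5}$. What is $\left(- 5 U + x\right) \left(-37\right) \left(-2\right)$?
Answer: $\frac{9953}{3} \approx 3317.7$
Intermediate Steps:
$x = - \frac{1}{6}$ ($x = - \frac{\left(-5\right) \frac{1}{-5}}{6} = - \frac{\left(-5\right) \left(- \frac{1}{5}\right)}{6} = \left(- \frac{1}{6}\right) 1 = - \frac{1}{6} \approx -0.16667$)
$U = -9$ ($U = 3 - \left(6 + 6\right) = 3 - 12 = -9$)
$\left(- 5 U + x\right) \left(-37\right) \left(-2\right) = \left(\left(-5\right) \left(-9\right) - \frac{1}{6}\right) \left(-37\right) \left(-2\right) = \left(45 - \frac{1}{6}\right) \left(-37\right) \left(-2\right) = \frac{269}{6} \left(-37\right) \left(-2\right) = \left(- \frac{9953}{6}\right) \left(-2\right) = \frac{9953}{3}$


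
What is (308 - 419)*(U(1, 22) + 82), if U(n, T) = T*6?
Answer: -23754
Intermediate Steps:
U(n, T) = 6*T
(308 - 419)*(U(1, 22) + 82) = (308 - 419)*(6*22 + 82) = -111*(132 + 82) = -111*214 = -23754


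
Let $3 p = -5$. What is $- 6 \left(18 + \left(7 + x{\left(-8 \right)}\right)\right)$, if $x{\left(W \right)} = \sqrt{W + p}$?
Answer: $-150 - 2 i \sqrt{87} \approx -150.0 - 18.655 i$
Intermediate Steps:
$p = - \frac{5}{3}$ ($p = \frac{1}{3} \left(-5\right) = - \frac{5}{3} \approx -1.6667$)
$x{\left(W \right)} = \sqrt{- \frac{5}{3} + W}$ ($x{\left(W \right)} = \sqrt{W - \frac{5}{3}} = \sqrt{- \frac{5}{3} + W}$)
$- 6 \left(18 + \left(7 + x{\left(-8 \right)}\right)\right) = - 6 \left(18 + \left(7 + \frac{\sqrt{-15 + 9 \left(-8\right)}}{3}\right)\right) = - 6 \left(18 + \left(7 + \frac{\sqrt{-15 - 72}}{3}\right)\right) = - 6 \left(18 + \left(7 + \frac{\sqrt{-87}}{3}\right)\right) = - 6 \left(18 + \left(7 + \frac{i \sqrt{87}}{3}\right)\right) = - 6 \left(25 + \frac{i \sqrt{87}}{3}\right) = -150 - 2 i \sqrt{87}$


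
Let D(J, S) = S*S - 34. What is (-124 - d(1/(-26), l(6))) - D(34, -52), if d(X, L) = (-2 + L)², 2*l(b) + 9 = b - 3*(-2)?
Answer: -11177/4 ≈ -2794.3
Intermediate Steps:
D(J, S) = -34 + S² (D(J, S) = S² - 34 = -34 + S²)
l(b) = -3/2 + b/2 (l(b) = -9/2 + (b - 3*(-2))/2 = -9/2 + (b + 6)/2 = -9/2 + (6 + b)/2 = -9/2 + (3 + b/2) = -3/2 + b/2)
(-124 - d(1/(-26), l(6))) - D(34, -52) = (-124 - (-2 + (-3/2 + (½)*6))²) - (-34 + (-52)²) = (-124 - (-2 + (-3/2 + 3))²) - (-34 + 2704) = (-124 - (-2 + 3/2)²) - 1*2670 = (-124 - (-½)²) - 2670 = (-124 - 1*¼) - 2670 = (-124 - ¼) - 2670 = -497/4 - 2670 = -11177/4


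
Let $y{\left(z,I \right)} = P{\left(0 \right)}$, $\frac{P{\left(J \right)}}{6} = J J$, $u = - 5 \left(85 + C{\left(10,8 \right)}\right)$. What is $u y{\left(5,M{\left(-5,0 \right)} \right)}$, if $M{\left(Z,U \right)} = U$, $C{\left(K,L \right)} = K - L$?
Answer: $0$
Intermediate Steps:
$u = -435$ ($u = - 5 \left(85 + \left(10 - 8\right)\right) = - 5 \left(85 + 2\right) = \left(-5\right) 87 = -435$)
$P{\left(J \right)} = 6 J^{2}$ ($P{\left(J \right)} = 6 J J = 6 J^{2}$)
$y{\left(z,I \right)} = 0$ ($y{\left(z,I \right)} = 6 \cdot 0^{2} = 6 \cdot 0 = 0$)
$u y{\left(5,M{\left(-5,0 \right)} \right)} = \left(-435\right) 0 = 0$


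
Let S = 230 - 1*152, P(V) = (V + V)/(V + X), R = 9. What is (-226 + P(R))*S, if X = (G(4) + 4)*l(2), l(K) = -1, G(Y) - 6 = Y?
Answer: -89544/5 ≈ -17909.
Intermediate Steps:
G(Y) = 6 + Y
X = -14 (X = ((6 + 4) + 4)*(-1) = (10 + 4)*(-1) = 14*(-1) = -14)
P(V) = 2*V/(-14 + V) (P(V) = (V + V)/(V - 14) = (2*V)/(-14 + V) = 2*V/(-14 + V))
S = 78 (S = 230 - 152 = 78)
(-226 + P(R))*S = (-226 + 2*9/(-14 + 9))*78 = (-226 + 2*9/(-5))*78 = (-226 + 2*9*(-⅕))*78 = (-226 - 18/5)*78 = -1148/5*78 = -89544/5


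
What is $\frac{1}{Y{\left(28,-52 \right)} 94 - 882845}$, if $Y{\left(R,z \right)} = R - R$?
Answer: $- \frac{1}{882845} \approx -1.1327 \cdot 10^{-6}$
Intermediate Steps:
$Y{\left(R,z \right)} = 0$
$\frac{1}{Y{\left(28,-52 \right)} 94 - 882845} = \frac{1}{0 \cdot 94 - 882845} = \frac{1}{0 - 882845} = \frac{1}{-882845} = - \frac{1}{882845}$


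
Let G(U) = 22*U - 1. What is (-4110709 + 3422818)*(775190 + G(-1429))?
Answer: -511619619141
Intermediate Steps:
G(U) = -1 + 22*U
(-4110709 + 3422818)*(775190 + G(-1429)) = (-4110709 + 3422818)*(775190 + (-1 + 22*(-1429))) = -687891*(775190 + (-1 - 31438)) = -687891*(775190 - 31439) = -687891*743751 = -511619619141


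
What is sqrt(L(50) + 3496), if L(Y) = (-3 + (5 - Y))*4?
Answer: 2*sqrt(826) ≈ 57.480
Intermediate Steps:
L(Y) = 8 - 4*Y (L(Y) = (2 - Y)*4 = 8 - 4*Y)
sqrt(L(50) + 3496) = sqrt((8 - 4*50) + 3496) = sqrt((8 - 200) + 3496) = sqrt(-192 + 3496) = sqrt(3304) = 2*sqrt(826)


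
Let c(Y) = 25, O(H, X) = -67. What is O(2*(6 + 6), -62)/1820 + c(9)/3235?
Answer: -34249/1177540 ≈ -0.029085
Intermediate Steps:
O(2*(6 + 6), -62)/1820 + c(9)/3235 = -67/1820 + 25/3235 = -67*1/1820 + 25*(1/3235) = -67/1820 + 5/647 = -34249/1177540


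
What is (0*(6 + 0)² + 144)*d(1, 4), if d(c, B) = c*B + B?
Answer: 1152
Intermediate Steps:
d(c, B) = B + B*c (d(c, B) = B*c + B = B + B*c)
(0*(6 + 0)² + 144)*d(1, 4) = (0*(6 + 0)² + 144)*(4*(1 + 1)) = (0*6² + 144)*(4*2) = (0*36 + 144)*8 = (0 + 144)*8 = 144*8 = 1152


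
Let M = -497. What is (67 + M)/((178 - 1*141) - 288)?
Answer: 430/251 ≈ 1.7131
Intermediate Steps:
(67 + M)/((178 - 1*141) - 288) = (67 - 497)/((178 - 1*141) - 288) = -430/((178 - 141) - 288) = -430/(37 - 288) = -430/(-251) = -430*(-1/251) = 430/251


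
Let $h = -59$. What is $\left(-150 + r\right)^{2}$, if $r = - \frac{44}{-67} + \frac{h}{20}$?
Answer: $\frac{41645789329}{1795600} \approx 23193.0$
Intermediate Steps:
$r = - \frac{3073}{1340}$ ($r = - \frac{44}{-67} - \frac{59}{20} = \left(-44\right) \left(- \frac{1}{67}\right) - \frac{59}{20} = \frac{44}{67} - \frac{59}{20} = - \frac{3073}{1340} \approx -2.2933$)
$\left(-150 + r\right)^{2} = \left(-150 - \frac{3073}{1340}\right)^{2} = \left(- \frac{204073}{1340}\right)^{2} = \frac{41645789329}{1795600}$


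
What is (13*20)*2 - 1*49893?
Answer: -49373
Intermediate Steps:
(13*20)*2 - 1*49893 = 260*2 - 49893 = 520 - 49893 = -49373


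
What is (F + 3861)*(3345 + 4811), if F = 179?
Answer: 32950240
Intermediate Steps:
(F + 3861)*(3345 + 4811) = (179 + 3861)*(3345 + 4811) = 4040*8156 = 32950240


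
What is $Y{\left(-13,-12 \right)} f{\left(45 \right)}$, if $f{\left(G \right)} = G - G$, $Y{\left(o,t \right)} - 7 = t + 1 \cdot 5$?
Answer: $0$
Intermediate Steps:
$Y{\left(o,t \right)} = 12 + t$ ($Y{\left(o,t \right)} = 7 + \left(t + 1 \cdot 5\right) = 7 + \left(t + 5\right) = 7 + \left(5 + t\right) = 12 + t$)
$f{\left(G \right)} = 0$
$Y{\left(-13,-12 \right)} f{\left(45 \right)} = \left(12 - 12\right) 0 = 0 \cdot 0 = 0$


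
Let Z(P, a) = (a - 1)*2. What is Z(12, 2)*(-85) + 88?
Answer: -82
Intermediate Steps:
Z(P, a) = -2 + 2*a (Z(P, a) = (-1 + a)*2 = -2 + 2*a)
Z(12, 2)*(-85) + 88 = (-2 + 2*2)*(-85) + 88 = (-2 + 4)*(-85) + 88 = 2*(-85) + 88 = -170 + 88 = -82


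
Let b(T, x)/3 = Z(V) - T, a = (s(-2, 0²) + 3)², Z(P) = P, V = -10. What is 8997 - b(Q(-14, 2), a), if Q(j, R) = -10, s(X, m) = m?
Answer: 8997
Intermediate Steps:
a = 9 (a = (0² + 3)² = (0 + 3)² = 3² = 9)
b(T, x) = -30 - 3*T (b(T, x) = 3*(-10 - T) = -30 - 3*T)
8997 - b(Q(-14, 2), a) = 8997 - (-30 - 3*(-10)) = 8997 - (-30 + 30) = 8997 - 1*0 = 8997 + 0 = 8997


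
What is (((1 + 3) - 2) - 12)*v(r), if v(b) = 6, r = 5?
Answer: -60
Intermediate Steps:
(((1 + 3) - 2) - 12)*v(r) = (((1 + 3) - 2) - 12)*6 = ((4 - 2) - 12)*6 = (2 - 12)*6 = -10*6 = -60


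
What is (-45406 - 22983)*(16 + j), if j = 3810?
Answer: -261656314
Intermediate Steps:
(-45406 - 22983)*(16 + j) = (-45406 - 22983)*(16 + 3810) = -68389*3826 = -261656314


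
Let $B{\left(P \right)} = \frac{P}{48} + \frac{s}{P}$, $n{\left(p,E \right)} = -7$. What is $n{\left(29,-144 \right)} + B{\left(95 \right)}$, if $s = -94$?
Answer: $- \frac{27407}{4560} \approx -6.0103$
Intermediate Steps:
$B{\left(P \right)} = - \frac{94}{P} + \frac{P}{48}$ ($B{\left(P \right)} = \frac{P}{48} - \frac{94}{P} = - \frac{94}{P} + \frac{P}{48}$)
$n{\left(29,-144 \right)} + B{\left(95 \right)} = -7 + \left(- \frac{94}{95} + \frac{1}{48} \cdot 95\right) = -7 + \left(\left(-94\right) \frac{1}{95} + \frac{95}{48}\right) = -7 + \left(- \frac{94}{95} + \frac{95}{48}\right) = -7 + \frac{4513}{4560} = - \frac{27407}{4560}$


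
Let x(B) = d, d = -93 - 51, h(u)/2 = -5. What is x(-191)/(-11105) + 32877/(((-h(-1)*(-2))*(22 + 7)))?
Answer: -73003113/1288180 ≈ -56.672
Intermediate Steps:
h(u) = -10 (h(u) = 2*(-5) = -10)
d = -144
x(B) = -144
x(-191)/(-11105) + 32877/(((-h(-1)*(-2))*(22 + 7))) = -144/(-11105) + 32877/(((-1*(-10)*(-2))*(22 + 7))) = -144*(-1/11105) + 32877/(((10*(-2))*29)) = 144/11105 + 32877/((-20*29)) = 144/11105 + 32877/(-580) = 144/11105 + 32877*(-1/580) = 144/11105 - 32877/580 = -73003113/1288180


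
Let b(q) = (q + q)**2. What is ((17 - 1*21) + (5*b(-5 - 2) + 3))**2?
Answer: 958441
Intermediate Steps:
b(q) = 4*q**2 (b(q) = (2*q)**2 = 4*q**2)
((17 - 1*21) + (5*b(-5 - 2) + 3))**2 = ((17 - 1*21) + (5*(4*(-5 - 2)**2) + 3))**2 = ((17 - 21) + (5*(4*(-7)**2) + 3))**2 = (-4 + (5*(4*49) + 3))**2 = (-4 + (5*196 + 3))**2 = (-4 + (980 + 3))**2 = (-4 + 983)**2 = 979**2 = 958441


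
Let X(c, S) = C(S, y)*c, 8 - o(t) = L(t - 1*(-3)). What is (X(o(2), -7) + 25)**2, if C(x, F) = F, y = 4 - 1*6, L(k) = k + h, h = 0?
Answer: 361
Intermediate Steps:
L(k) = k (L(k) = k + 0 = k)
o(t) = 5 - t (o(t) = 8 - (t - 1*(-3)) = 8 - (t + 3) = 8 - (3 + t) = 8 + (-3 - t) = 5 - t)
y = -2 (y = 4 - 6 = -2)
X(c, S) = -2*c
(X(o(2), -7) + 25)**2 = (-2*(5 - 1*2) + 25)**2 = (-2*(5 - 2) + 25)**2 = (-2*3 + 25)**2 = (-6 + 25)**2 = 19**2 = 361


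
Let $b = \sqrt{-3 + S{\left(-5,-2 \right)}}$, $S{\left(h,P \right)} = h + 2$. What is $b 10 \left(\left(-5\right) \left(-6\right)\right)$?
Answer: $300 i \sqrt{6} \approx 734.85 i$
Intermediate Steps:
$S{\left(h,P \right)} = 2 + h$
$b = i \sqrt{6}$ ($b = \sqrt{-3 + \left(2 - 5\right)} = \sqrt{-3 - 3} = \sqrt{-6} = i \sqrt{6} \approx 2.4495 i$)
$b 10 \left(\left(-5\right) \left(-6\right)\right) = i \sqrt{6} \cdot 10 \left(\left(-5\right) \left(-6\right)\right) = 10 i \sqrt{6} \cdot 30 = 300 i \sqrt{6}$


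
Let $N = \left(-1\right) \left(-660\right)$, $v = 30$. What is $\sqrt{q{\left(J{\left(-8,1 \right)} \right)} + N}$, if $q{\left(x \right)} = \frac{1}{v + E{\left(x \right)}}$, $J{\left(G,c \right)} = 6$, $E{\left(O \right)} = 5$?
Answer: $\frac{\sqrt{808535}}{35} \approx 25.691$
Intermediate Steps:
$q{\left(x \right)} = \frac{1}{35}$ ($q{\left(x \right)} = \frac{1}{30 + 5} = \frac{1}{35}$)
$N = 660$
$\sqrt{q{\left(J{\left(-8,1 \right)} \right)} + N} = \sqrt{\frac{1}{35} + 660} = \sqrt{\frac{23101}{35}} = \frac{\sqrt{808535}}{35}$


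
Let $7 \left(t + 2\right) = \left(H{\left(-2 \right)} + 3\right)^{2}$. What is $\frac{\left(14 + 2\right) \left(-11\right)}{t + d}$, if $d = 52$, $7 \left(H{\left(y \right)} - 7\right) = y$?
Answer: $- \frac{30184}{10887} \approx -2.7725$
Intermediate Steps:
$H{\left(y \right)} = 7 + \frac{y}{7}$
$t = \frac{3938}{343}$ ($t = -2 + \frac{\left(\left(7 + \frac{1}{7} \left(-2\right)\right) + 3\right)^{2}}{7} = -2 + \frac{\left(\left(7 - \frac{2}{7}\right) + 3\right)^{2}}{7} = -2 + \frac{\left(\frac{47}{7} + 3\right)^{2}}{7} = -2 + \frac{\left(\frac{68}{7}\right)^{2}}{7} = -2 + \frac{1}{7} \cdot \frac{4624}{49} = -2 + \frac{4624}{343} = \frac{3938}{343} \approx 11.481$)
$\frac{\left(14 + 2\right) \left(-11\right)}{t + d} = \frac{\left(14 + 2\right) \left(-11\right)}{\frac{3938}{343} + 52} = \frac{16 \left(-11\right)}{\frac{21774}{343}} = \frac{343}{21774} \left(-176\right) = - \frac{30184}{10887}$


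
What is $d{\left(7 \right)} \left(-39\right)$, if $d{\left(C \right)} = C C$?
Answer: $-1911$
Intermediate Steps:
$d{\left(C \right)} = C^{2}$
$d{\left(7 \right)} \left(-39\right) = 7^{2} \left(-39\right) = 49 \left(-39\right) = -1911$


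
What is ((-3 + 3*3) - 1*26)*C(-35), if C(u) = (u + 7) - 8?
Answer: 720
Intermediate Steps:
C(u) = -1 + u (C(u) = (7 + u) - 8 = -1 + u)
((-3 + 3*3) - 1*26)*C(-35) = ((-3 + 3*3) - 1*26)*(-1 - 35) = ((-3 + 9) - 26)*(-36) = (6 - 26)*(-36) = -20*(-36) = 720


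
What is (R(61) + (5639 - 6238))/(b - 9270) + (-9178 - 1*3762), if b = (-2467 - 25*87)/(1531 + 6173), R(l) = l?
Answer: -462089998964/35710361 ≈ -12940.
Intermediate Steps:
b = -2321/3852 (b = (-2467 - 2175)/7704 = -4642*1/7704 = -2321/3852 ≈ -0.60254)
(R(61) + (5639 - 6238))/(b - 9270) + (-9178 - 1*3762) = (61 + (5639 - 6238))/(-2321/3852 - 9270) + (-9178 - 1*3762) = (61 - 599)/(-35710361/3852) + (-9178 - 3762) = -538*(-3852/35710361) - 12940 = 2072376/35710361 - 12940 = -462089998964/35710361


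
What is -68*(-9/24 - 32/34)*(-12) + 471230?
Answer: 470156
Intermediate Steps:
-68*(-9/24 - 32/34)*(-12) + 471230 = -68*(-9*1/24 - 32*1/34)*(-12) + 471230 = -68*(-3/8 - 16/17)*(-12) + 471230 = -68*(-179/136)*(-12) + 471230 = (179/2)*(-12) + 471230 = -1074 + 471230 = 470156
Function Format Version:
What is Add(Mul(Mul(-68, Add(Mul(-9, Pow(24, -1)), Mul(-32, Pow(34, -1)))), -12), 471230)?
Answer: 470156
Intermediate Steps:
Add(Mul(Mul(-68, Add(Mul(-9, Pow(24, -1)), Mul(-32, Pow(34, -1)))), -12), 471230) = Add(Mul(Mul(-68, Add(Mul(-9, Rational(1, 24)), Mul(-32, Rational(1, 34)))), -12), 471230) = Add(Mul(Mul(-68, Add(Rational(-3, 8), Rational(-16, 17))), -12), 471230) = Add(Mul(Mul(-68, Rational(-179, 136)), -12), 471230) = Add(Mul(Rational(179, 2), -12), 471230) = Add(-1074, 471230) = 470156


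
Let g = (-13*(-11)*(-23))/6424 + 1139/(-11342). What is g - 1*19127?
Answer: -63348050945/3311864 ≈ -19128.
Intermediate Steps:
g = -2028217/3311864 (g = (143*(-23))*(1/6424) + 1139*(-1/11342) = -3289*1/6424 - 1139/11342 = -299/584 - 1139/11342 = -2028217/3311864 ≈ -0.61241)
g - 1*19127 = -2028217/3311864 - 1*19127 = -2028217/3311864 - 19127 = -63348050945/3311864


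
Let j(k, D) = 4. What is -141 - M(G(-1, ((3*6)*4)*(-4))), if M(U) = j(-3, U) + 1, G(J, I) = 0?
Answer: -146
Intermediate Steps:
M(U) = 5 (M(U) = 4 + 1 = 5)
-141 - M(G(-1, ((3*6)*4)*(-4))) = -141 - 1*5 = -141 - 5 = -146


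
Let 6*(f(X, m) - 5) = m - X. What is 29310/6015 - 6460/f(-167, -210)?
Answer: 15568162/5213 ≈ 2986.4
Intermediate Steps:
f(X, m) = 5 - X/6 + m/6 (f(X, m) = 5 + (m - X)/6 = 5 + (-X/6 + m/6) = 5 - X/6 + m/6)
29310/6015 - 6460/f(-167, -210) = 29310/6015 - 6460/(5 - ⅙*(-167) + (⅙)*(-210)) = 29310*(1/6015) - 6460/(5 + 167/6 - 35) = 1954/401 - 6460/(-13/6) = 1954/401 - 6460*(-6/13) = 1954/401 + 38760/13 = 15568162/5213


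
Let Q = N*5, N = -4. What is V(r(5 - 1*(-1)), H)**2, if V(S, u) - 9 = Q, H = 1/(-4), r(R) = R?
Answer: 121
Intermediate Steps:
H = -1/4 ≈ -0.25000
Q = -20 (Q = -4*5 = -20)
V(S, u) = -11 (V(S, u) = 9 - 20 = -11)
V(r(5 - 1*(-1)), H)**2 = (-11)**2 = 121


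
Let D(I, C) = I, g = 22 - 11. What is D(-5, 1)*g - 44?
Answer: -99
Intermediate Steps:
g = 11
D(-5, 1)*g - 44 = -5*11 - 44 = -55 - 44 = -99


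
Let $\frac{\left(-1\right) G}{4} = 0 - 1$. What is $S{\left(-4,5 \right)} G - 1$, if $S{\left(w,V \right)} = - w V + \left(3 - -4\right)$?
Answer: $107$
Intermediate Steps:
$S{\left(w,V \right)} = 7 - V w$ ($S{\left(w,V \right)} = - V w + \left(3 + 4\right) = - V w + 7 = 7 - V w$)
$G = 4$ ($G = - 4 \left(0 - 1\right) = \left(-4\right) \left(-1\right) = 4$)
$S{\left(-4,5 \right)} G - 1 = \left(7 - 5 \left(-4\right)\right) 4 - 1 = \left(7 + 20\right) 4 - 1 = 27 \cdot 4 - 1 = 108 - 1 = 107$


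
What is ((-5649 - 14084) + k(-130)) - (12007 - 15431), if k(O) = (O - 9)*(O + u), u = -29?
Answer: 5792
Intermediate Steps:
k(O) = (-29 + O)*(-9 + O) (k(O) = (O - 9)*(O - 29) = (-9 + O)*(-29 + O) = (-29 + O)*(-9 + O))
((-5649 - 14084) + k(-130)) - (12007 - 15431) = ((-5649 - 14084) + (261 + (-130)² - 38*(-130))) - (12007 - 15431) = (-19733 + (261 + 16900 + 4940)) - 1*(-3424) = (-19733 + 22101) + 3424 = 2368 + 3424 = 5792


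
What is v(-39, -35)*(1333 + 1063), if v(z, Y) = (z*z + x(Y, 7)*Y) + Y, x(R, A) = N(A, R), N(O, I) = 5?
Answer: 3141156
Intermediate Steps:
x(R, A) = 5
v(z, Y) = z² + 6*Y (v(z, Y) = (z*z + 5*Y) + Y = (z² + 5*Y) + Y = z² + 6*Y)
v(-39, -35)*(1333 + 1063) = ((-39)² + 6*(-35))*(1333 + 1063) = (1521 - 210)*2396 = 1311*2396 = 3141156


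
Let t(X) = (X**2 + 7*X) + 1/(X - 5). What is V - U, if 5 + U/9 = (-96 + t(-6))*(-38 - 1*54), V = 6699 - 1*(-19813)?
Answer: -637717/11 ≈ -57974.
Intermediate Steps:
t(X) = X**2 + 1/(-5 + X) + 7*X (t(X) = (X**2 + 7*X) + 1/(-5 + X) = X**2 + 1/(-5 + X) + 7*X)
V = 26512 (V = 6699 + 19813 = 26512)
U = 929349/11 (U = -45 + 9*((-96 + (1 + (-6)**3 - 35*(-6) + 2*(-6)**2)/(-5 - 6))*(-38 - 1*54)) = -45 + 9*((-96 + (1 - 216 + 210 + 2*36)/(-11))*(-38 - 54)) = -45 + 9*((-96 - (1 - 216 + 210 + 72)/11)*(-92)) = -45 + 9*((-96 - 1/11*67)*(-92)) = -45 + 9*((-96 - 67/11)*(-92)) = -45 + 9*(-1123/11*(-92)) = -45 + 9*(103316/11) = -45 + 929844/11 = 929349/11 ≈ 84486.)
V - U = 26512 - 1*929349/11 = 26512 - 929349/11 = -637717/11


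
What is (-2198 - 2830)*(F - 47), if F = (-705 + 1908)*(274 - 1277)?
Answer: 6067066368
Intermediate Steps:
F = -1206609 (F = 1203*(-1003) = -1206609)
(-2198 - 2830)*(F - 47) = (-2198 - 2830)*(-1206609 - 47) = -5028*(-1206656) = 6067066368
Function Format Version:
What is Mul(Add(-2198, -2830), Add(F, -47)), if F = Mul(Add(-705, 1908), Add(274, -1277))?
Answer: 6067066368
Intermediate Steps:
F = -1206609 (F = Mul(1203, -1003) = -1206609)
Mul(Add(-2198, -2830), Add(F, -47)) = Mul(Add(-2198, -2830), Add(-1206609, -47)) = Mul(-5028, -1206656) = 6067066368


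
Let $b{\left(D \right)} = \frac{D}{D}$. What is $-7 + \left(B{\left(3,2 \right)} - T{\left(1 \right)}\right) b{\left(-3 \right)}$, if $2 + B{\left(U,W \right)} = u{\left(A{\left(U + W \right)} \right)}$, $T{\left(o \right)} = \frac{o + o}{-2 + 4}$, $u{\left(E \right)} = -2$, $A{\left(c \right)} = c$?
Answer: $-12$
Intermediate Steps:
$T{\left(o \right)} = o$ ($T{\left(o \right)} = \frac{2 o}{2} = 2 o \frac{1}{2} = o$)
$B{\left(U,W \right)} = -4$ ($B{\left(U,W \right)} = -2 - 2 = -4$)
$b{\left(D \right)} = 1$
$-7 + \left(B{\left(3,2 \right)} - T{\left(1 \right)}\right) b{\left(-3 \right)} = -7 + \left(-4 - 1\right) 1 = -7 - 5 = -12$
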